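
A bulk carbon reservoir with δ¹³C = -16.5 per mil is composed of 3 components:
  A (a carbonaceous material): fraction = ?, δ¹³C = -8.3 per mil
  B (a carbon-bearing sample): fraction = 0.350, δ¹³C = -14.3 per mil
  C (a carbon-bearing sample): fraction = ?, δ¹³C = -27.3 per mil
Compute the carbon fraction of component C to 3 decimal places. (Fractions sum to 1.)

0.321

Let f_C and f_A be the unknown fractions; fractions sum to 1 so f_C + f_A = 0.650.
Mass balance: Σ fᵢ·δᵢ = δ_bulk ⇒ f_C·(-27.3) + f_A·(-8.3) = -16.5 − (-5.005) = -11.495
Substitute f_A = 0.650 − f_C:
f_C·(-27.3 − -8.3) = -11.495 − 0.650×(-8.3) = -6.100
f_C = -6.100 / -19.0 = 0.3211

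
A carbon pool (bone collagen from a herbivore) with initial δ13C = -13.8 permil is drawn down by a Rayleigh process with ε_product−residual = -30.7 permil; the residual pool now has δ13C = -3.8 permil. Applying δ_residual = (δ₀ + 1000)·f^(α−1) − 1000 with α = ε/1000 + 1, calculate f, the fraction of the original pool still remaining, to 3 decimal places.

0.720

α − 1 = ε/1000 = -0.0307
(δ_res + 1000)/(δ₀ + 1000) = (-3.8 + 1000)/(-13.8 + 1000) = 996.2/986.2 = 1.010140
f = 1.010140^(1/-0.0307) = exp(ln(1.010140)/-0.0307) = exp(0.01009/-0.0307)
f = exp(-0.3286) = 0.7199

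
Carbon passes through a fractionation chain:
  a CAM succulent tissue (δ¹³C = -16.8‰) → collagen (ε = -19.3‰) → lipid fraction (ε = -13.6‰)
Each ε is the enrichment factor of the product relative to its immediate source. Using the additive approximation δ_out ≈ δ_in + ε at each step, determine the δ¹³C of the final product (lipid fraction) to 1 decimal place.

step 1: δ ≈ -16.8 + (-19.3) = -36.1‰
step 2: δ ≈ -36.1 + (-13.6) = -49.7‰

-49.7‰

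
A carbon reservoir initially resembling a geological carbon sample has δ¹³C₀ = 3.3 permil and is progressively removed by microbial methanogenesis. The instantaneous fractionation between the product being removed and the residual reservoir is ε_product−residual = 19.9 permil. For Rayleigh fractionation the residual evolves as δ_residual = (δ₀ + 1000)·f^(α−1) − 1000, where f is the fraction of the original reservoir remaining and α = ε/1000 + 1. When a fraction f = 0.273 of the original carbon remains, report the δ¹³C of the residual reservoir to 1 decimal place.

Rayleigh residual: δ_res = (δ₀ + 1000)·f^(α−1) − 1000
α = ε/1000 + 1 = 1.01990, so α − 1 = 0.01990
f^(α−1) = 0.273^(0.01990) = 0.974495
δ_res = (3.3 + 1000) × 0.974495 − 1000 = 977.711 − 1000 = -22.29 permil

-22.3 permil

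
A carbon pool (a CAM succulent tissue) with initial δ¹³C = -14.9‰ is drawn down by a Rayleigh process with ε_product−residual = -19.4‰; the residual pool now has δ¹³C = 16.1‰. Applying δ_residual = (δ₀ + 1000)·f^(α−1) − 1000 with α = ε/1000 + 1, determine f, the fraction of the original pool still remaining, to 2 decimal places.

α − 1 = ε/1000 = -0.0194
(δ_res + 1000)/(δ₀ + 1000) = (16.1 + 1000)/(-14.9 + 1000) = 1016.1/985.1 = 1.031469
f = 1.031469^(1/-0.0194) = exp(ln(1.031469)/-0.0194) = exp(0.03098/-0.0194)
f = exp(-1.5971) = 0.2025

0.20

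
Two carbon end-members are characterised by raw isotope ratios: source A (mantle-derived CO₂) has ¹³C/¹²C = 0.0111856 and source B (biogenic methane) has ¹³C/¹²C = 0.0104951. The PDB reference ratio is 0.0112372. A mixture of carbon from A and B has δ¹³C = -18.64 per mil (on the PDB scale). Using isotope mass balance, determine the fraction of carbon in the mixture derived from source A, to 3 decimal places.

δ_A = (0.0111856/0.0112372 − 1)×1000 = (0.995408 − 1)×1000 = -4.592 per mil
δ_B = (0.0104951/0.0112372 − 1)×1000 = (0.933960 − 1)×1000 = -66.040 per mil
f_A = (δ_mix − δ_B)/(δ_A − δ_B) = (-18.64 − (-66.040))/(-4.592 − (-66.040))
f_A = 47.400 / 61.448 = 0.7714

0.771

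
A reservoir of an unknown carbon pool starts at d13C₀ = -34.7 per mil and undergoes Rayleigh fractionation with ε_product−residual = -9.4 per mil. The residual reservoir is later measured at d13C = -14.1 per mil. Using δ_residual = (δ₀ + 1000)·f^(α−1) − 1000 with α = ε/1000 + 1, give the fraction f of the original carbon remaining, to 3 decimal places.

α − 1 = ε/1000 = -0.0094
(δ_res + 1000)/(δ₀ + 1000) = (-14.1 + 1000)/(-34.7 + 1000) = 985.9/965.3 = 1.021341
f = 1.021341^(1/-0.0094) = exp(ln(1.021341)/-0.0094) = exp(0.02112/-0.0094)
f = exp(-2.2464) = 0.1058

0.106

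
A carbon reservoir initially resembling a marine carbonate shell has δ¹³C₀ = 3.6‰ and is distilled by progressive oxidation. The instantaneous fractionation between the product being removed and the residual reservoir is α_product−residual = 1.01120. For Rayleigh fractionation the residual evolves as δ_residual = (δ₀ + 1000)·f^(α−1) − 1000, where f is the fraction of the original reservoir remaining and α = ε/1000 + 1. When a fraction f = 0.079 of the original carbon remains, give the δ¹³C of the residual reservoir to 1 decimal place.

-24.5‰

Rayleigh residual: δ_res = (δ₀ + 1000)·f^(α−1) − 1000
α − 1 = 0.01120
f^(α−1) = 0.079^(0.01120) = 0.971971
δ_res = (3.6 + 1000) × 0.971971 − 1000 = 975.470 − 1000 = -24.53‰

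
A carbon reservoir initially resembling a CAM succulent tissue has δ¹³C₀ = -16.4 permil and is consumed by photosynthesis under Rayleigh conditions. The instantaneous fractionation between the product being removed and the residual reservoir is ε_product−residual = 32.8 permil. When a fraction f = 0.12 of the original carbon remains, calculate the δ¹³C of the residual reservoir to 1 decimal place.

-82.5 permil

Rayleigh residual: δ_res = (δ₀ + 1000)·f^(α−1) − 1000
α = ε/1000 + 1 = 1.03280, so α − 1 = 0.03280
f^(α−1) = 0.12^(0.03280) = 0.932818
δ_res = (-16.4 + 1000) × 0.932818 − 1000 = 917.520 − 1000 = -82.48 permil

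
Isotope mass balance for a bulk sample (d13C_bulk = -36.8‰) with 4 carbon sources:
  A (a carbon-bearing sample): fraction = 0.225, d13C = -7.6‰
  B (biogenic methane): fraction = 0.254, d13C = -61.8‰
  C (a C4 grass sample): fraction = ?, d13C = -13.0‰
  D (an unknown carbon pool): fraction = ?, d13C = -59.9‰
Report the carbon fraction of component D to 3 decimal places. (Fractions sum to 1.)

Let f_D and f_C be the unknown fractions; fractions sum to 1 so f_D + f_C = 0.521.
Mass balance: Σ fᵢ·δᵢ = δ_bulk ⇒ f_D·(-59.9) + f_C·(-13.0) = -36.8 − (-17.407) = -19.393
Substitute f_C = 0.521 − f_D:
f_D·(-59.9 − -13.0) = -19.393 − 0.521×(-13.0) = -12.620
f_D = -12.620 / -46.9 = 0.2691

0.269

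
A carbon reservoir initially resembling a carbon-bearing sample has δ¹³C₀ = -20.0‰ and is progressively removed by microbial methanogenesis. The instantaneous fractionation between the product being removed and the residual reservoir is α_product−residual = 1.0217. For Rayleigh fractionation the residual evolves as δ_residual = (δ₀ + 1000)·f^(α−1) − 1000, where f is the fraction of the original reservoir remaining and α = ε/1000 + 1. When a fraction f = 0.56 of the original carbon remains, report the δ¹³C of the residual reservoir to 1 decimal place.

Rayleigh residual: δ_res = (δ₀ + 1000)·f^(α−1) − 1000
α − 1 = 0.02170
f^(α−1) = 0.56^(0.02170) = 0.987497
δ_res = (-20.0 + 1000) × 0.987497 − 1000 = 967.747 − 1000 = -32.25‰

-32.3‰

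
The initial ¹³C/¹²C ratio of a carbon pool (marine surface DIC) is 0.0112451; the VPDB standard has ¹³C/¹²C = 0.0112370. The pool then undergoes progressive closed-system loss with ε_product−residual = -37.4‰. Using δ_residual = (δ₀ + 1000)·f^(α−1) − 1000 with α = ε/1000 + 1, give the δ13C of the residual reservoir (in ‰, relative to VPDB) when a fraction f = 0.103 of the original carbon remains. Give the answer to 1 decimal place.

δ₀ = (0.0112451/0.0112370 − 1)×1000 = (1.000721 − 1)×1000 = 0.721‰
α − 1 = ε/1000 = -0.0374
f^(α−1) = 0.103^(-0.0374) = 1.088729
δ_res = (0.721 + 1000) × 1.088729 − 1000 = 1089.514 − 1000 = 89.51‰

89.5‰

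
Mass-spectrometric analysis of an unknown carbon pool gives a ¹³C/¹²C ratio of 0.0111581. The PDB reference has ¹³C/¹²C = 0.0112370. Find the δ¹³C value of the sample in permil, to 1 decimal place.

δ¹³C = (R_sample / R_standard − 1) × 1000
R_sample / R_standard = 0.0111581 / 0.0112370 = 0.992979
δ¹³C = (0.992979 − 1) × 1000 = -7.02 permil

-7.0 permil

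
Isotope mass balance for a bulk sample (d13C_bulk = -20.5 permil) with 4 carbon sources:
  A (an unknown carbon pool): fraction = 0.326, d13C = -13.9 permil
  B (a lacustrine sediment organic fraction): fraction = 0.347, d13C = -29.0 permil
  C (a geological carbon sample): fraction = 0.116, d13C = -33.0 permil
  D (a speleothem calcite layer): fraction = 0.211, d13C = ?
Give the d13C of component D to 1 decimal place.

Isotope mass balance: δ_bulk = Σ fᵢ·δᵢ.
-20.5 = 0.326×(-13.9) + 0.347×(-29.0) + 0.116×(-33.0) + 0.211×δ_D
0.211·δ_D = -20.5 − (-18.422) = -2.078
δ_D = -2.078 / 0.211 = -9.85 permil

-9.8 permil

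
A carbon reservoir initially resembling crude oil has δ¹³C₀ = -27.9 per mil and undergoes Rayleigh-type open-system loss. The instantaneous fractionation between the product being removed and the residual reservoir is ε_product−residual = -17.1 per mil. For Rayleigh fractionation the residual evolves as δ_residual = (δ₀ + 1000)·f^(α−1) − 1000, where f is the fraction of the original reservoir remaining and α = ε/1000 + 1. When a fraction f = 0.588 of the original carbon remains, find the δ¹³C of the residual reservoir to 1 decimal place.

-19.0 per mil

Rayleigh residual: δ_res = (δ₀ + 1000)·f^(α−1) − 1000
α = ε/1000 + 1 = 0.98290, so α − 1 = -0.01710
f^(α−1) = 0.588^(-0.01710) = 1.009122
δ_res = (-27.9 + 1000) × 1.009122 − 1000 = 980.967 − 1000 = -19.03 per mil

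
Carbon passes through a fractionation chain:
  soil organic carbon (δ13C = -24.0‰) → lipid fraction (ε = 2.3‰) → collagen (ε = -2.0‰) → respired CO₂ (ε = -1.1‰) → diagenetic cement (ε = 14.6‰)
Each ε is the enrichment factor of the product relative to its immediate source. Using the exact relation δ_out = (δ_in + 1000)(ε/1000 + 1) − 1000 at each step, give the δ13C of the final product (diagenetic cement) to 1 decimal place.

-10.5‰

step 1: δ = (-24.00 + 1000)·(2.3/1000 + 1) − 1000 = -21.76‰
step 2: δ = (-21.76 + 1000)·(-2.0/1000 + 1) − 1000 = -23.71‰
step 3: δ = (-23.71 + 1000)·(-1.1/1000 + 1) − 1000 = -24.79‰
step 4: δ = (-24.79 + 1000)·(14.6/1000 + 1) − 1000 = -10.55‰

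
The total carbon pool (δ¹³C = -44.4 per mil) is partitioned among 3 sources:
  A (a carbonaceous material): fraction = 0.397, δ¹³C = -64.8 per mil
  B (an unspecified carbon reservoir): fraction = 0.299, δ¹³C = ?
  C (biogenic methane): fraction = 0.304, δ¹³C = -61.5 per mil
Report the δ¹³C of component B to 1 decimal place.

0.1 per mil

Isotope mass balance: δ_bulk = Σ fᵢ·δᵢ.
-44.4 = 0.397×(-64.8) + 0.299×δ_B + 0.304×(-61.5)
0.299·δ_B = -44.4 − (-44.422) = 0.022
δ_B = 0.022 / 0.299 = 0.07 per mil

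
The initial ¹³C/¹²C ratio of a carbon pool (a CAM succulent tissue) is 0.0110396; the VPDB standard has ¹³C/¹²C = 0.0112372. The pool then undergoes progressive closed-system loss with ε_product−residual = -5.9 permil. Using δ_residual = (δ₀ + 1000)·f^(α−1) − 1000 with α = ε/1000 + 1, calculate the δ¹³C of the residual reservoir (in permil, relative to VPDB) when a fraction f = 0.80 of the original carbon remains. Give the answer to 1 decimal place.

δ₀ = (0.0110396/0.0112372 − 1)×1000 = (0.982416 − 1)×1000 = -17.584 permil
α − 1 = ε/1000 = -0.0059
f^(α−1) = 0.80^(-0.0059) = 1.001317
δ_res = (-17.584 + 1000) × 1.001317 − 1000 = 983.710 − 1000 = -16.29 permil

-16.3 permil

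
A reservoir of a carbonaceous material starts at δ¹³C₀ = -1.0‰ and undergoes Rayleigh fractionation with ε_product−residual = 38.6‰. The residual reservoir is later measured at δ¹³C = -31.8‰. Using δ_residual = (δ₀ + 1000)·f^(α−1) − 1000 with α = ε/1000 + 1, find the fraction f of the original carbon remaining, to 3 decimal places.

0.444

α − 1 = ε/1000 = 0.0386
(δ_res + 1000)/(δ₀ + 1000) = (-31.8 + 1000)/(-1.0 + 1000) = 968.2/999.0 = 0.969169
f = 0.969169^(1/0.0386) = exp(ln(0.969169)/0.0386) = exp(-0.03132/0.0386)
f = exp(-0.8113) = 0.4443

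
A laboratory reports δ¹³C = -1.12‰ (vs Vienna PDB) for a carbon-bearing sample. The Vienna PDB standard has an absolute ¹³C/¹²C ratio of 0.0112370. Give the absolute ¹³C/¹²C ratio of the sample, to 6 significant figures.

0.0112244

R_sample = R_standard × (δ¹³C/1000 + 1)
R_sample = 0.0112370 × (-1.12/1000 + 1) = 0.0112370 × 0.998880
R_sample = 0.0112244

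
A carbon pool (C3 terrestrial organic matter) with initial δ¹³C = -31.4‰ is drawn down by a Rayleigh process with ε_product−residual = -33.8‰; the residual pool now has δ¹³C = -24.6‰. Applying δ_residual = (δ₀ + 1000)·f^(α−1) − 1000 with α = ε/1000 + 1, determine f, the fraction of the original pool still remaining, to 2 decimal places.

α − 1 = ε/1000 = -0.0338
(δ_res + 1000)/(δ₀ + 1000) = (-24.6 + 1000)/(-31.4 + 1000) = 975.4/968.6 = 1.007020
f = 1.007020^(1/-0.0338) = exp(ln(1.007020)/-0.0338) = exp(0.00700/-0.0338)
f = exp(-0.2070) = 0.8130

0.81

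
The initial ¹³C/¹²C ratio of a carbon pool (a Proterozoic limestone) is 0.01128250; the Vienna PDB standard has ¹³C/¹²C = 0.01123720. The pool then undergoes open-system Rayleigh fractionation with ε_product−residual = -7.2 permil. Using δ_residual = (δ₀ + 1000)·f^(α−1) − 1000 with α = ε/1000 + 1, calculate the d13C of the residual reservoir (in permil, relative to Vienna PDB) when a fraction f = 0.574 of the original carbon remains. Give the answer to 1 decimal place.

δ₀ = (0.01128250/0.01123720 − 1)×1000 = (1.004031 − 1)×1000 = 4.031 permil
α − 1 = ε/1000 = -0.0072
f^(α−1) = 0.574^(-0.0072) = 1.004005
δ_res = (4.031 + 1000) × 1.004005 − 1000 = 1008.052 − 1000 = 8.05 permil

8.1 permil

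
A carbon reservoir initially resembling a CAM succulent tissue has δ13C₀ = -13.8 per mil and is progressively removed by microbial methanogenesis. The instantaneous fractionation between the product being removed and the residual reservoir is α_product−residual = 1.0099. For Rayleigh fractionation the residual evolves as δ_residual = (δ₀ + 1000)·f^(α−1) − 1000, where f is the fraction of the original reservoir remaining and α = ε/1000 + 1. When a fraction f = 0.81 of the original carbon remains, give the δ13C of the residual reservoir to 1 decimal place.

Rayleigh residual: δ_res = (δ₀ + 1000)·f^(α−1) − 1000
α − 1 = 0.00990
f^(α−1) = 0.81^(0.00990) = 0.997916
δ_res = (-13.8 + 1000) × 0.997916 − 1000 = 984.145 − 1000 = -15.86 per mil

-15.9 per mil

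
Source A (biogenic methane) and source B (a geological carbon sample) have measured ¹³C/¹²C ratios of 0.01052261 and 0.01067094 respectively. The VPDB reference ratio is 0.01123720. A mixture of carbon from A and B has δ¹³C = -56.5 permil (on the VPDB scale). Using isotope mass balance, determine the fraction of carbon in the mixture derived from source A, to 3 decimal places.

0.463

δ_A = (0.01052261/0.01123720 − 1)×1000 = (0.936409 − 1)×1000 = -63.591 permil
δ_B = (0.01067094/0.01123720 − 1)×1000 = (0.949608 − 1)×1000 = -50.392 permil
f_A = (δ_mix − δ_B)/(δ_A − δ_B) = (-56.5 − (-50.392))/(-63.591 − (-50.392))
f_A = -6.108 / -13.200 = 0.4628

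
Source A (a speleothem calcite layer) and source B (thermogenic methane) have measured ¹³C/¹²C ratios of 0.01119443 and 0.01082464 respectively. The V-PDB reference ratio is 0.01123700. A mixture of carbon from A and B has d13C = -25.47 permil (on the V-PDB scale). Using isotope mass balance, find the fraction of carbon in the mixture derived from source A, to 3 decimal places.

0.341

δ_A = (0.01119443/0.01123700 − 1)×1000 = (0.996212 − 1)×1000 = -3.788 permil
δ_B = (0.01082464/0.01123700 − 1)×1000 = (0.963303 − 1)×1000 = -36.697 permil
f_A = (δ_mix − δ_B)/(δ_A − δ_B) = (-25.47 − (-36.697))/(-3.788 − (-36.697))
f_A = 11.227 / 32.908 = 0.3411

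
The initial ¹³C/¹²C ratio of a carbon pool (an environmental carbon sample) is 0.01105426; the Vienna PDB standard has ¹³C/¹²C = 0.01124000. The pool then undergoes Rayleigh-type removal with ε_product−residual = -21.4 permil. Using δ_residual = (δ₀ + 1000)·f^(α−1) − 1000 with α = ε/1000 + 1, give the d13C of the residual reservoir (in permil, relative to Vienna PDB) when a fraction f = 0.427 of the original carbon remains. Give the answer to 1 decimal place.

1.5 permil

δ₀ = (0.01105426/0.01124000 − 1)×1000 = (0.983475 − 1)×1000 = -16.525 permil
α − 1 = ε/1000 = -0.0214
f^(α−1) = 0.427^(-0.0214) = 1.018378
δ_res = (-16.525 + 1000) × 1.018378 − 1000 = 1001.549 − 1000 = 1.55 permil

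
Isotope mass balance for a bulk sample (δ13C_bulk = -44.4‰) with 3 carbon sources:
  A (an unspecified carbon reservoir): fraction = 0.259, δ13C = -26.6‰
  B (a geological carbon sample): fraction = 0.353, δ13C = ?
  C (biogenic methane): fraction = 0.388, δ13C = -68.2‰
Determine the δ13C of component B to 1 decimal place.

-31.3‰

Isotope mass balance: δ_bulk = Σ fᵢ·δᵢ.
-44.4 = 0.259×(-26.6) + 0.353×δ_B + 0.388×(-68.2)
0.353·δ_B = -44.4 − (-33.351) = -11.049
δ_B = -11.049 / 0.353 = -31.30‰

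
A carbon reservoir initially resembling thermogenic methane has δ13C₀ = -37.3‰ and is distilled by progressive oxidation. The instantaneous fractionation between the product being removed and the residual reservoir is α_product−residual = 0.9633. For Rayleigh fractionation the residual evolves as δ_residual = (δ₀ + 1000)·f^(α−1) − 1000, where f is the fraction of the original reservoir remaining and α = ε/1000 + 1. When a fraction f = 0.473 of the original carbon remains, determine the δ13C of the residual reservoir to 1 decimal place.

-10.5‰

Rayleigh residual: δ_res = (δ₀ + 1000)·f^(α−1) − 1000
α − 1 = -0.03670
f^(α−1) = 0.473^(-0.03670) = 1.027857
δ_res = (-37.3 + 1000) × 1.027857 − 1000 = 989.518 − 1000 = -10.48‰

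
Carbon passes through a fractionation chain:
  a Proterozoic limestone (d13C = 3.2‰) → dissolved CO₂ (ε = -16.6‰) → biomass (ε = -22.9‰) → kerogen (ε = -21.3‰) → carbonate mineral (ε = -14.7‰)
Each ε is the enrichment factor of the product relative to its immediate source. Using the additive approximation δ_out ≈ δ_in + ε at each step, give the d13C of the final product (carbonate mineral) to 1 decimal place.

-72.3‰

step 1: δ ≈ 3.2 + (-16.6) = -13.4‰
step 2: δ ≈ -13.4 + (-22.9) = -36.3‰
step 3: δ ≈ -36.3 + (-21.3) = -57.6‰
step 4: δ ≈ -57.6 + (-14.7) = -72.3‰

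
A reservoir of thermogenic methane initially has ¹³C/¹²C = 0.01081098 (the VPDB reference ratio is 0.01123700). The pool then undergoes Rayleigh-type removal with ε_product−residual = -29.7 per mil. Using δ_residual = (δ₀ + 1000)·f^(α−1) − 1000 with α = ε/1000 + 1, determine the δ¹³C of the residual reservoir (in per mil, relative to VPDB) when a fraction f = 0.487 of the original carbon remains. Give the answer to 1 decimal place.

-17.1 per mil

δ₀ = (0.01081098/0.01123700 − 1)×1000 = (0.962088 − 1)×1000 = -37.912 per mil
α − 1 = ε/1000 = -0.0297
f^(α−1) = 0.487^(-0.0297) = 1.021599
δ_res = (-37.912 + 1000) × 1.021599 − 1000 = 982.868 − 1000 = -17.13 per mil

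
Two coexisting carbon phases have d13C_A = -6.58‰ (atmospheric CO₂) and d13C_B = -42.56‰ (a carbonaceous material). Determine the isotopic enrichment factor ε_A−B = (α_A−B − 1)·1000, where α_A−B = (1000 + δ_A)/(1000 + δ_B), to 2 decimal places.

37.58‰

α_A−B = (1000 + -6.58) / (1000 + -42.56) = 993.42 / 957.44 = 1.037579
ε_A−B = (1.037579 − 1) × 1000 = 37.579‰
(The approximation ε ≈ δ_A − δ_B would give 35.98‰.)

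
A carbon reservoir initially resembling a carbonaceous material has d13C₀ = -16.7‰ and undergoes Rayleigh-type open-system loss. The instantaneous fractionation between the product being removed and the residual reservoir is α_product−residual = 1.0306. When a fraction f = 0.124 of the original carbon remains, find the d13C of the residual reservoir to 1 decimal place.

-77.5‰

Rayleigh residual: δ_res = (δ₀ + 1000)·f^(α−1) − 1000
α − 1 = 0.03060
f^(α−1) = 0.124^(0.03060) = 0.938121
δ_res = (-16.7 + 1000) × 0.938121 − 1000 = 922.454 − 1000 = -77.55‰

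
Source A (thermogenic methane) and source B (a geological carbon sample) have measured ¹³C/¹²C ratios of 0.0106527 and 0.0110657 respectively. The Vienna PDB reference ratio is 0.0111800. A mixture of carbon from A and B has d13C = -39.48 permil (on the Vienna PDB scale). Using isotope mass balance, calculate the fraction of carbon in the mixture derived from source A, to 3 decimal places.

δ_A = (0.0106527/0.0111800 − 1)×1000 = (0.952835 − 1)×1000 = -47.165 permil
δ_B = (0.0110657/0.0111800 − 1)×1000 = (0.989776 − 1)×1000 = -10.224 permil
f_A = (δ_mix − δ_B)/(δ_A − δ_B) = (-39.48 − (-10.224))/(-47.165 − (-10.224))
f_A = -29.256 / -36.941 = 0.7920

0.792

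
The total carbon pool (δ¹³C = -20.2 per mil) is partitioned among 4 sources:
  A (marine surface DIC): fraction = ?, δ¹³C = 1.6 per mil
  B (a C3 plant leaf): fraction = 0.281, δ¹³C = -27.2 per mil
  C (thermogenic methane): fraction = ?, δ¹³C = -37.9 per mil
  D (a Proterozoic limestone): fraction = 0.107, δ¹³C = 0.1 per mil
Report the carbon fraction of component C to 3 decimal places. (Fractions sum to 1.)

0.343

Let f_C and f_A be the unknown fractions; fractions sum to 1 so f_C + f_A = 0.612.
Mass balance: Σ fᵢ·δᵢ = δ_bulk ⇒ f_C·(-37.9) + f_A·(1.6) = -20.2 − (-7.633) = -12.567
Substitute f_A = 0.612 − f_C:
f_C·(-37.9 − 1.6) = -12.567 − 0.612×(1.6) = -13.547
f_C = -13.547 / -39.5 = 0.3430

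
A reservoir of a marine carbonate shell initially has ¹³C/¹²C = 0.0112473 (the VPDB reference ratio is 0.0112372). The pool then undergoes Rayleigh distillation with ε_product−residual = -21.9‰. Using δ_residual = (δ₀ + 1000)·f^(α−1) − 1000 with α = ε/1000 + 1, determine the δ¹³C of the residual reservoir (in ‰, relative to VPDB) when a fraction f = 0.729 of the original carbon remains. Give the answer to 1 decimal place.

7.9‰

δ₀ = (0.0112473/0.0112372 − 1)×1000 = (1.000899 − 1)×1000 = 0.899‰
α − 1 = ε/1000 = -0.0219
f^(α−1) = 0.729^(-0.0219) = 1.006946
δ_res = (0.899 + 1000) × 1.006946 − 1000 = 1007.851 − 1000 = 7.85‰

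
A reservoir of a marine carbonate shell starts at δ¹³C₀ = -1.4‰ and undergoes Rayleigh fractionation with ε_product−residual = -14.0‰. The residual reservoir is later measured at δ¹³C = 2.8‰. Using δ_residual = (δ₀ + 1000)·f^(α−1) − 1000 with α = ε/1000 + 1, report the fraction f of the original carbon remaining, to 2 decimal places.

0.74

α − 1 = ε/1000 = -0.0140
(δ_res + 1000)/(δ₀ + 1000) = (2.8 + 1000)/(-1.4 + 1000) = 1002.8/998.6 = 1.004206
f = 1.004206^(1/-0.0140) = exp(ln(1.004206)/-0.0140) = exp(0.00420/-0.0140)
f = exp(-0.2998) = 0.7410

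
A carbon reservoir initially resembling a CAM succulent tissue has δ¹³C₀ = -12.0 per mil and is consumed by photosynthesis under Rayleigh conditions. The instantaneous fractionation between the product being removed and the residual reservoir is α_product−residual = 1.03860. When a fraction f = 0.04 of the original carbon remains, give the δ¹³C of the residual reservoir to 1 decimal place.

-127.4 per mil

Rayleigh residual: δ_res = (δ₀ + 1000)·f^(α−1) − 1000
α − 1 = 0.03860
f^(α−1) = 0.04^(0.03860) = 0.883160
δ_res = (-12.0 + 1000) × 0.883160 − 1000 = 872.562 − 1000 = -127.44 per mil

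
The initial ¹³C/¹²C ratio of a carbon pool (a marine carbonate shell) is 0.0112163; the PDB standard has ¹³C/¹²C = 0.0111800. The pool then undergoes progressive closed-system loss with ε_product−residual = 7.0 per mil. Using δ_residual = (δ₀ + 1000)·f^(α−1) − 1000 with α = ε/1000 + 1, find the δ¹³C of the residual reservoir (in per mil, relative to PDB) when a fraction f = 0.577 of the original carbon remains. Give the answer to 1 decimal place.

-0.6 per mil

δ₀ = (0.0112163/0.0111800 − 1)×1000 = (1.003247 − 1)×1000 = 3.247 per mil
α − 1 = ε/1000 = 0.0070
f^(α−1) = 0.577^(0.0070) = 0.996158
δ_res = (3.247 + 1000) × 0.996158 − 1000 = 999.392 − 1000 = -0.61 per mil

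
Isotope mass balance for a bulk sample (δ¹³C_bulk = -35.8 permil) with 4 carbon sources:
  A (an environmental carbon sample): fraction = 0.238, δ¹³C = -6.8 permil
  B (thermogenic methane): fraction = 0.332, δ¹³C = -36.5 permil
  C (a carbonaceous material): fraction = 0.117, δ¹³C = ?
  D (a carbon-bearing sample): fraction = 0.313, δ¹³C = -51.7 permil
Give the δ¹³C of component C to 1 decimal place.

-50.3 permil

Isotope mass balance: δ_bulk = Σ fᵢ·δᵢ.
-35.8 = 0.238×(-6.8) + 0.332×(-36.5) + 0.117×δ_C + 0.313×(-51.7)
0.117·δ_C = -35.8 − (-29.919) = -5.881
δ_C = -5.881 / 0.117 = -50.27 permil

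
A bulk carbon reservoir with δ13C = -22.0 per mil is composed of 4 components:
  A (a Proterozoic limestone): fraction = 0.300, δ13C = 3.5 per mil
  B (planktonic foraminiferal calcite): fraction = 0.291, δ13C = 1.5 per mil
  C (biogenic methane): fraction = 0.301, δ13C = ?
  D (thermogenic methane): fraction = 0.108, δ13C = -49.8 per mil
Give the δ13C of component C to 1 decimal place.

-60.2 per mil

Isotope mass balance: δ_bulk = Σ fᵢ·δᵢ.
-22.0 = 0.300×(3.5) + 0.291×(1.5) + 0.301×δ_C + 0.108×(-49.8)
0.301·δ_C = -22.0 − (-3.892) = -18.108
δ_C = -18.108 / 0.301 = -60.16 per mil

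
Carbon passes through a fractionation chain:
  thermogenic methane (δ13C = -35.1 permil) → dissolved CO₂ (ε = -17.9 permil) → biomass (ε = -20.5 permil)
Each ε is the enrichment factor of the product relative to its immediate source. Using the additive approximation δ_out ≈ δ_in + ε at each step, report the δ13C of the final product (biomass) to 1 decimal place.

-73.5 permil

step 1: δ ≈ -35.1 + (-17.9) = -53.0 permil
step 2: δ ≈ -53.0 + (-20.5) = -73.5 permil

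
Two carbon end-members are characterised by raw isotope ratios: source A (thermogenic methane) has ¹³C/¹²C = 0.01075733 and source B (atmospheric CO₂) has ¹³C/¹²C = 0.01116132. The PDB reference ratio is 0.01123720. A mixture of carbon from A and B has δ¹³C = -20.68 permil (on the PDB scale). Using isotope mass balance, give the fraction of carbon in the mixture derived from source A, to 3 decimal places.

δ_A = (0.01075733/0.01123720 − 1)×1000 = (0.957296 − 1)×1000 = -42.704 permil
δ_B = (0.01116132/0.01123720 − 1)×1000 = (0.993247 − 1)×1000 = -6.753 permil
f_A = (δ_mix − δ_B)/(δ_A − δ_B) = (-20.68 − (-6.753))/(-42.704 − (-6.753))
f_A = -13.927 / -35.951 = 0.3874

0.387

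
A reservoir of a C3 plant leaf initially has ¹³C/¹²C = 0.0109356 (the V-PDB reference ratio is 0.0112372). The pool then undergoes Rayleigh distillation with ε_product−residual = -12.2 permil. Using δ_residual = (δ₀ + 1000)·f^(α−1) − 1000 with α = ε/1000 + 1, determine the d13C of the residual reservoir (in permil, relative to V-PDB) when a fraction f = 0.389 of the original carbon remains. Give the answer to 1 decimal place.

-15.6 permil

δ₀ = (0.0109356/0.0112372 − 1)×1000 = (0.973161 − 1)×1000 = -26.839 permil
α − 1 = ε/1000 = -0.0122
f^(α−1) = 0.389^(-0.0122) = 1.011586
δ_res = (-26.839 + 1000) × 1.011586 − 1000 = 984.435 − 1000 = -15.56 permil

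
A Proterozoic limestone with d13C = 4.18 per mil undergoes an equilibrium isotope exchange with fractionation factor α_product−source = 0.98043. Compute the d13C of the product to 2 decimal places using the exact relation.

-15.47 per mil

δ_product = (δ_source + 1000)·α − 1000
δ_product = (4.18 + 1000) × 0.98043 − 1000
δ_product = 984.528 − 1000 = -15.472 per mil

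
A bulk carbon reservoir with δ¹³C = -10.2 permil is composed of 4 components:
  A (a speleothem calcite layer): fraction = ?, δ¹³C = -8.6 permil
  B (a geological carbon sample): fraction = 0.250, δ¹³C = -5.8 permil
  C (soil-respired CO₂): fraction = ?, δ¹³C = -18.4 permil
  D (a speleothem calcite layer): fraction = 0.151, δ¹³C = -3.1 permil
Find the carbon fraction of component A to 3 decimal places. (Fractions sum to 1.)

0.280

Let f_A and f_C be the unknown fractions; fractions sum to 1 so f_A + f_C = 0.599.
Mass balance: Σ fᵢ·δᵢ = δ_bulk ⇒ f_A·(-8.6) + f_C·(-18.4) = -10.2 − (-1.918) = -8.282
Substitute f_C = 0.599 − f_A:
f_A·(-8.6 − -18.4) = -8.282 − 0.599×(-18.4) = 2.740
f_A = 2.740 / 9.8 = 0.2796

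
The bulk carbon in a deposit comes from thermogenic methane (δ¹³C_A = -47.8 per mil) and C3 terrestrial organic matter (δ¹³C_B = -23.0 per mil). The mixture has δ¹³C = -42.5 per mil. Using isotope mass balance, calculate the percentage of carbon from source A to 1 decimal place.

δ_mix = f_A·δ_A + (1 − f_A)·δ_B  ⇒  f_A = (δ_mix − δ_B)/(δ_A − δ_B)
f_A = (-42.5 − (-23.0)) / (-47.8 − (-23.0))
f_A = -19.5 / -24.8 = 0.7863

78.6%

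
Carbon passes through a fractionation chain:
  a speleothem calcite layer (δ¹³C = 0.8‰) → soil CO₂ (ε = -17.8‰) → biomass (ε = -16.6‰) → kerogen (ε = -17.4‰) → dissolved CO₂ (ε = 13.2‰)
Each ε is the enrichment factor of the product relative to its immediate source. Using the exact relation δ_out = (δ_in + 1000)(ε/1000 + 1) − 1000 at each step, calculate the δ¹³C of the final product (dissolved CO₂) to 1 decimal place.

-37.6‰

step 1: δ = (0.80 + 1000)·(-17.8/1000 + 1) − 1000 = -17.01‰
step 2: δ = (-17.01 + 1000)·(-16.6/1000 + 1) − 1000 = -33.33‰
step 3: δ = (-33.33 + 1000)·(-17.4/1000 + 1) − 1000 = -50.15‰
step 4: δ = (-50.15 + 1000)·(13.2/1000 + 1) − 1000 = -37.61‰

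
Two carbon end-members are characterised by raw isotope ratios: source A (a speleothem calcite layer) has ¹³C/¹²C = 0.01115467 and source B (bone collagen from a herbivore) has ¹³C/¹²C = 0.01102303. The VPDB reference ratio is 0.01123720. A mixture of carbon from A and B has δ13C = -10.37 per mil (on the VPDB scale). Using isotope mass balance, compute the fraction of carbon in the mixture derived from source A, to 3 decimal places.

δ_A = (0.01115467/0.01123720 − 1)×1000 = (0.992656 − 1)×1000 = -7.344 per mil
δ_B = (0.01102303/0.01123720 − 1)×1000 = (0.980941 − 1)×1000 = -19.059 per mil
f_A = (δ_mix − δ_B)/(δ_A − δ_B) = (-10.37 − (-19.059))/(-7.344 − (-19.059))
f_A = 8.689 / 11.715 = 0.7417

0.742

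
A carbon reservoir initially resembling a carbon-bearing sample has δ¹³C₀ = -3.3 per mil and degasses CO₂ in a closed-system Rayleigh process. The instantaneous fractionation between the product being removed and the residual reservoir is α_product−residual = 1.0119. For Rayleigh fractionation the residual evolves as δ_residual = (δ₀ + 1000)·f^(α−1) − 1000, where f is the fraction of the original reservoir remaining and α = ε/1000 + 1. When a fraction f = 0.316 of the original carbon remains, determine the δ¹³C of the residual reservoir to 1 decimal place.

Rayleigh residual: δ_res = (δ₀ + 1000)·f^(α−1) − 1000
α − 1 = 0.01190
f^(α−1) = 0.316^(0.01190) = 0.986385
δ_res = (-3.3 + 1000) × 0.986385 − 1000 = 983.130 − 1000 = -16.87 per mil

-16.9 per mil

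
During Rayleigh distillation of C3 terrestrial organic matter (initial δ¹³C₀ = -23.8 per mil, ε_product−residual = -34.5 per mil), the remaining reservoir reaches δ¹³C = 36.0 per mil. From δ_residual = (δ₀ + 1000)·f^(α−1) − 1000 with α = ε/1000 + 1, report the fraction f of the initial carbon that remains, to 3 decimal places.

α − 1 = ε/1000 = -0.0345
(δ_res + 1000)/(δ₀ + 1000) = (36.0 + 1000)/(-23.8 + 1000) = 1036.0/976.2 = 1.061258
f = 1.061258^(1/-0.0345) = exp(ln(1.061258)/-0.0345) = exp(0.05945/-0.0345)
f = exp(-1.7233) = 0.1785

0.178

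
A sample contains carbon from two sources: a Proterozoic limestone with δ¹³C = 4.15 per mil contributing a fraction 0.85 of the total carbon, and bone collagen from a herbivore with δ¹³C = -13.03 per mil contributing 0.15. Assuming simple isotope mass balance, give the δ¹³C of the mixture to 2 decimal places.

δ_mix = f_A·δ_A + f_B·δ_B
δ_mix = 0.85 × (4.15) + 0.15 × (-13.03)
δ_mix = 3.528 + -1.954 = 1.573 per mil

1.57 per mil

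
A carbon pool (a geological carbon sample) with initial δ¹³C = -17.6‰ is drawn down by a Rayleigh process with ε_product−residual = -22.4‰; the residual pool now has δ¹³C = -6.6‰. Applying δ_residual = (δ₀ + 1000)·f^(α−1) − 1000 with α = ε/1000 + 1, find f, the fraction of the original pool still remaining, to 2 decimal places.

α − 1 = ε/1000 = -0.0224
(δ_res + 1000)/(δ₀ + 1000) = (-6.6 + 1000)/(-17.6 + 1000) = 993.4/982.4 = 1.011197
f = 1.011197^(1/-0.0224) = exp(ln(1.011197)/-0.0224) = exp(0.01113/-0.0224)
f = exp(-0.4971) = 0.6083

0.61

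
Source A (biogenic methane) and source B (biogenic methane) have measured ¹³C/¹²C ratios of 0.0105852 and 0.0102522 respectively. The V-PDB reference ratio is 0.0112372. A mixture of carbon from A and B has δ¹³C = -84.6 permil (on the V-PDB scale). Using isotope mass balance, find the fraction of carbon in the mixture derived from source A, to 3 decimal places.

0.103

δ_A = (0.0105852/0.0112372 − 1)×1000 = (0.941978 − 1)×1000 = -58.022 permil
δ_B = (0.0102522/0.0112372 − 1)×1000 = (0.912345 − 1)×1000 = -87.655 permil
f_A = (δ_mix − δ_B)/(δ_A − δ_B) = (-84.6 − (-87.655))/(-58.022 − (-87.655))
f_A = 3.055 / 29.634 = 0.1031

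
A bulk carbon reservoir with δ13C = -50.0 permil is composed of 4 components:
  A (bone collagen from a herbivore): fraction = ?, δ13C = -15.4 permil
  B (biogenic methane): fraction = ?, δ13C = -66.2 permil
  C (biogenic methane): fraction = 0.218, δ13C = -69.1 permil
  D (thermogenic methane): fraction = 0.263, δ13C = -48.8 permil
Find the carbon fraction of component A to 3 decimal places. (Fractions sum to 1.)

Let f_A and f_B be the unknown fractions; fractions sum to 1 so f_A + f_B = 0.519.
Mass balance: Σ fᵢ·δᵢ = δ_bulk ⇒ f_A·(-15.4) + f_B·(-66.2) = -50.0 − (-27.898) = -22.102
Substitute f_B = 0.519 − f_A:
f_A·(-15.4 − -66.2) = -22.102 − 0.519×(-66.2) = 12.256
f_A = 12.256 / 50.8 = 0.2413

0.241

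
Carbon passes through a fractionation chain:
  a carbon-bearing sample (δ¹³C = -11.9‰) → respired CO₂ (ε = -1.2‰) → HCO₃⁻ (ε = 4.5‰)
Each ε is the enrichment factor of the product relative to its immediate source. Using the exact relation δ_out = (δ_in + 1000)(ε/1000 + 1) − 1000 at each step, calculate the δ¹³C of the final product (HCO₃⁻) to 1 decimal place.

step 1: δ = (-11.90 + 1000)·(-1.2/1000 + 1) − 1000 = -13.09‰
step 2: δ = (-13.09 + 1000)·(4.5/1000 + 1) − 1000 = -8.64‰

-8.6‰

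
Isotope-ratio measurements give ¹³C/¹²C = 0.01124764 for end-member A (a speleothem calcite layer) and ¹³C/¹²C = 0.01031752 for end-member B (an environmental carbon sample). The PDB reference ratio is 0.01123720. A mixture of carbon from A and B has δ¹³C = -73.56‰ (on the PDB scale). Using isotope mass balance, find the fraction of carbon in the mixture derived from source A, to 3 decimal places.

δ_A = (0.01124764/0.01123720 − 1)×1000 = (1.000929 − 1)×1000 = 0.929‰
δ_B = (0.01031752/0.01123720 − 1)×1000 = (0.918158 − 1)×1000 = -81.842‰
f_A = (δ_mix − δ_B)/(δ_A − δ_B) = (-73.56 − (-81.842))/(0.929 − (-81.842))
f_A = 8.282 / 82.772 = 0.1001

0.100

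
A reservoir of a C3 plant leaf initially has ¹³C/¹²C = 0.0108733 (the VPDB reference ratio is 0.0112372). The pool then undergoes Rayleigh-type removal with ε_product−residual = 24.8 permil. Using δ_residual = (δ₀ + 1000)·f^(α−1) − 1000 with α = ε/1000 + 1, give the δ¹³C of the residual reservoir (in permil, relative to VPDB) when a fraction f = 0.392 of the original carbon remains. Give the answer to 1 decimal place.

-54.6 permil

δ₀ = (0.0108733/0.0112372 − 1)×1000 = (0.967616 − 1)×1000 = -32.384 permil
α − 1 = ε/1000 = 0.0248
f^(α−1) = 0.392^(0.0248) = 0.977043
δ_res = (-32.384 + 1000) × 0.977043 − 1000 = 945.403 − 1000 = -54.60 permil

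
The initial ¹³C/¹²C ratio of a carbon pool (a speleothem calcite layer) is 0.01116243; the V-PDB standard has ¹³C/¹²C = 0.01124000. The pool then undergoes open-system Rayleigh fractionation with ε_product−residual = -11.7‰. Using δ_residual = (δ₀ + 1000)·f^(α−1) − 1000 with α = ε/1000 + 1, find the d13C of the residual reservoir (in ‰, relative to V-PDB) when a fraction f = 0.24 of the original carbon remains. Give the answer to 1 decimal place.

9.8‰

δ₀ = (0.01116243/0.01124000 − 1)×1000 = (0.993099 − 1)×1000 = -6.901‰
α − 1 = ε/1000 = -0.0117
f^(α−1) = 0.24^(-0.0117) = 1.016837
δ_res = (-6.901 + 1000) × 1.016837 − 1000 = 1009.820 − 1000 = 9.82‰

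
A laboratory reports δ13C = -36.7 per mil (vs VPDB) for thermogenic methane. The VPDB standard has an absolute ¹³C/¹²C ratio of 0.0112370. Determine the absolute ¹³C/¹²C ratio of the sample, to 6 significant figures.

R_sample = R_standard × (δ13C/1000 + 1)
R_sample = 0.0112370 × (-36.7/1000 + 1) = 0.0112370 × 0.963300
R_sample = 0.0108246

0.0108246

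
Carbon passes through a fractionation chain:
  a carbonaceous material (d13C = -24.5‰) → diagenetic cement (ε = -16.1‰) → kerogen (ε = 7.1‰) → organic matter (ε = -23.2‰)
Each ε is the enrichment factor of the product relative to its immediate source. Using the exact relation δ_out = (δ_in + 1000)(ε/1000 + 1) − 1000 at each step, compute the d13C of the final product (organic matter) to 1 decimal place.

-55.8‰

step 1: δ = (-24.50 + 1000)·(-16.1/1000 + 1) − 1000 = -40.21‰
step 2: δ = (-40.21 + 1000)·(7.1/1000 + 1) − 1000 = -33.39‰
step 3: δ = (-33.39 + 1000)·(-23.2/1000 + 1) − 1000 = -55.82‰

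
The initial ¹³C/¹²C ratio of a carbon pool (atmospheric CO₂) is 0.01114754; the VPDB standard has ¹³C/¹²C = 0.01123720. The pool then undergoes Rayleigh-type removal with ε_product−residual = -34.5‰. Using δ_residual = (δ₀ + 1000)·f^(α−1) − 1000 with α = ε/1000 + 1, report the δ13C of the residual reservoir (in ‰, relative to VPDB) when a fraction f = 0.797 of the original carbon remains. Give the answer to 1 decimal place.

-0.2‰

δ₀ = (0.01114754/0.01123720 − 1)×1000 = (0.992021 − 1)×1000 = -7.979‰
α − 1 = ε/1000 = -0.0345
f^(α−1) = 0.797^(-0.0345) = 1.007859
δ_res = (-7.979 + 1000) × 1.007859 − 1000 = 999.817 − 1000 = -0.18‰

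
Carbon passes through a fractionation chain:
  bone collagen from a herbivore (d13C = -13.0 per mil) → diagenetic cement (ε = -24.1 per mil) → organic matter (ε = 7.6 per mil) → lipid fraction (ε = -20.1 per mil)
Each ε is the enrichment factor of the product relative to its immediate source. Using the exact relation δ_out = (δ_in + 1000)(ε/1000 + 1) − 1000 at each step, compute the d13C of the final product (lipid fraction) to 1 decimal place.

step 1: δ = (-13.00 + 1000)·(-24.1/1000 + 1) − 1000 = -36.79 per mil
step 2: δ = (-36.79 + 1000)·(7.6/1000 + 1) − 1000 = -29.47 per mil
step 3: δ = (-29.47 + 1000)·(-20.1/1000 + 1) − 1000 = -48.97 per mil

-49.0 per mil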